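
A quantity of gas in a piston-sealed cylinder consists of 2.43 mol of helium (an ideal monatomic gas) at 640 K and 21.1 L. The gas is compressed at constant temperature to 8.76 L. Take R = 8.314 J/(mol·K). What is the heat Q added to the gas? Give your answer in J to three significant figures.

Isothermal ⇒ ΔU = 0, so Q = W = nRT ln(V₂/V₁).
Q = (2.43)(8.314)(640) ln(8.76/21.1) = 12930 × -0.8791 = -11366 J.

Q ≈ -11400 J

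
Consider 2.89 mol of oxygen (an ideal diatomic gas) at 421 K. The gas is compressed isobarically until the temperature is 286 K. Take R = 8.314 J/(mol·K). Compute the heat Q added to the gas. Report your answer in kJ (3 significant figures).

Q ≈ -11.4 kJ

Isobaric: W = nRΔT = (2.89)(8.314)(-135) = -3244 J.
ΔU = nCᵥΔT with Cᵥ = 5R/2: ΔU = (2.89)(20.79)(-135) = -8109 J.
Q = ΔU + W = -8109 − 3244 = -11353 J.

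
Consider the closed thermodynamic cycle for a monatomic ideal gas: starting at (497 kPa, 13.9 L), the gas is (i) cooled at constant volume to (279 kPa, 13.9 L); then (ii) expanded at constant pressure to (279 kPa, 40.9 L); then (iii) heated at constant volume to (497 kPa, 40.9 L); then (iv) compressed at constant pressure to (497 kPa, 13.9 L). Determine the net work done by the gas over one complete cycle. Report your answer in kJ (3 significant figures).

W_net ≈ -5.89 kJ

Constant-volume legs do no work.
W(ii) = (279)(40.9 − 13.9) = 7533 J; W(iv) = (497)(13.9 − 40.9) = -13419 J.
W_net = 7533 − 13419 = -5886 J (the counter-clockwise enclosed area).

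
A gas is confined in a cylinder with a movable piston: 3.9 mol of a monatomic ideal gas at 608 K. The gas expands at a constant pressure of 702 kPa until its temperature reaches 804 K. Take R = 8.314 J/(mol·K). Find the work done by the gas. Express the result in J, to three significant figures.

W ≈ 6360 J

Isobaric: W = P ΔV = nR ΔT.
W = (3.9)(8.314)(804 − 608) = 6355 J.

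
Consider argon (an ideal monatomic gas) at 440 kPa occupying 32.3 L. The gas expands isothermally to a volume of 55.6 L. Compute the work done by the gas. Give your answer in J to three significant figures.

Isothermal: W = nRT ln(V₂/V₁) = P₁V₁ ln(V₂/V₁).
P₁V₁ = (440 kPa)(32.3 L) = 14212 J.
W = 14212 × ln(55.6/32.3) = 14212 × 0.5431
W_by_gas = 7719 J.

W ≈ 7720 J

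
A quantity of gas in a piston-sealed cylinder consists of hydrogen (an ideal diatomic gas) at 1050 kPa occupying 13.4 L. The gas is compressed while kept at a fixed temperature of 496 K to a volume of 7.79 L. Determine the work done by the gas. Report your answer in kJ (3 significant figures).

Isothermal: W = nRT ln(V₂/V₁) = P₁V₁ ln(V₂/V₁).
P₁V₁ = (1050 kPa)(13.4 L) = 14070 J.
W = 14070 × ln(7.79/13.4) = 14070 × -0.5424
W_by_gas = -7632 J.

W ≈ -7.63 kJ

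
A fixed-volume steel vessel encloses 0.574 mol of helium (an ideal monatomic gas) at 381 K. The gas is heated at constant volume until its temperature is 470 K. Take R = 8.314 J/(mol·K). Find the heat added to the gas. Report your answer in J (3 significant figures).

Q ≈ 637 J

Constant volume ⇒ W = 0, so Q = ΔU = nCᵥΔT with Cᵥ = 3R/2 = 12.47 J/(mol·K).
ΔU = (0.574)(12.47)(470 − 381) = 637.1 J.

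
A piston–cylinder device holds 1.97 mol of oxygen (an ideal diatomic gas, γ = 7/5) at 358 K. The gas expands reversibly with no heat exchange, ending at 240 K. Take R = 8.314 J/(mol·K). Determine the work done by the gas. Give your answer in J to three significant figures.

W ≈ 4830 J

Adiabatic ⇒ Q = 0, so W_by = −ΔU = nCᵥ(T₁ − T₂).
Cᵥ = 5R/2 = 20.79 J/(mol·K).
W = (1.97)(20.79)(358 − 240) = 4832 J.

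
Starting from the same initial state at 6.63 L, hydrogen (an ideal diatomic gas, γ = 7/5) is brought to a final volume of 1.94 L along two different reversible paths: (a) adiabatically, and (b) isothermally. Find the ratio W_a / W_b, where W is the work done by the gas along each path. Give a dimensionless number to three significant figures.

W_a / W_b ≈ 1.29

Path (a) adiabatic: W = P₁V₁(1 − (V₁/V₂)^(γ−1))/(γ−1) → W_a/(P₁V₁) = -1.587.
Path (b) isothermal: W = P₁V₁ ln(V₂/V₁) → W_b/(P₁V₁) = -1.229.
W_a / W_b = -1.587 / -1.229 = 1.292.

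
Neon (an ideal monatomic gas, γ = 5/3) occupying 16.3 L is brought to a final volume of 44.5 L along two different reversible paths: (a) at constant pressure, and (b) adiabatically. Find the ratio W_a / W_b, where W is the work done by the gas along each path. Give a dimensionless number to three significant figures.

W_a / W_b ≈ 2.36

Path (a) isobaric: W = P₁(V₂ − V₁) → W_a/(P₁V₁) = 1.73.
Path (b) adiabatic: W = P₁V₁(1 − (V₁/V₂)^(γ−1))/(γ−1) → W_b/(P₁V₁) = 0.7321.
W_a / W_b = 1.73 / 0.7321 = 2.363.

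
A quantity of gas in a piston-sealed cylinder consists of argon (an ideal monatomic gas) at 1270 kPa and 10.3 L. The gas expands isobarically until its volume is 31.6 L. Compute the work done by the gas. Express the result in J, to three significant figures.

Isobaric: W = P ΔV.
W = (1270 kPa)(31.6 − 10.3 L) = (1270)(21.3) = 27051 J.

W ≈ 27100 J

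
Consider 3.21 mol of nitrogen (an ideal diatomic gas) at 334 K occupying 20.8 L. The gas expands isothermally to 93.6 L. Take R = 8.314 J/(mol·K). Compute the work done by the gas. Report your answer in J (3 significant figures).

Isothermal: W = nRT ln(V₂/V₁).
W = (3.21)(8.314)(334) × ln(93.6/20.8)
  = 8914 × 1.504
W_by_gas = 13407 J.

W ≈ 13400 J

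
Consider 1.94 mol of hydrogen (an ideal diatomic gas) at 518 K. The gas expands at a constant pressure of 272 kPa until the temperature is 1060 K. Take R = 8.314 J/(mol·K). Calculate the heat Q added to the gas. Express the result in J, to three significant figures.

Isobaric: W = nRΔT = (1.94)(8.314)(542) = 8742 J.
ΔU = nCᵥΔT with Cᵥ = 5R/2: ΔU = (1.94)(20.79)(542) = 21855 J.
Q = ΔU + W = 21855 + 8742 = 30597 J.

Q ≈ 30600 J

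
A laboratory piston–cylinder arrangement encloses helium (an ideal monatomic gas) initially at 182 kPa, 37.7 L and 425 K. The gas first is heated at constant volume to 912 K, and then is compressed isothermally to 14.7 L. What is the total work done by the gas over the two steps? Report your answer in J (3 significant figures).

W_total ≈ -13900 J

Step 1 (isochoric): W = 0 (constant volume).
After step 1: P = 390.6 kPa (V unchanged).
Step 2 (isothermal): W = P₁V₁ ln(V₂/V₁) = (14724) ln(14.7/37.7) = -13867 J.
W_total = 0 − 13867 = -13867 J.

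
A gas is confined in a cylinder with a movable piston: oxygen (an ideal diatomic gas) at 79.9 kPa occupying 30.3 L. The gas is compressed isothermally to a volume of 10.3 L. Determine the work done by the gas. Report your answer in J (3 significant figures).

Isothermal: W = nRT ln(V₂/V₁) = P₁V₁ ln(V₂/V₁).
P₁V₁ = (79.9 kPa)(30.3 L) = 2421 J.
W = 2421 × ln(10.3/30.3) = 2421 × -1.079
W_by_gas = -2612 J.

W ≈ -2610 J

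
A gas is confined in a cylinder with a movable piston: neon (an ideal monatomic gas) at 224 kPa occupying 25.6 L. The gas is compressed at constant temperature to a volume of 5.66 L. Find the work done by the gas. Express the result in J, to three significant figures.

Isothermal: W = nRT ln(V₂/V₁) = P₁V₁ ln(V₂/V₁).
P₁V₁ = (224 kPa)(25.6 L) = 5734 J.
W = 5734 × ln(5.66/25.6) = 5734 × -1.509
W_by_gas = -8654 J.

W ≈ -8650 J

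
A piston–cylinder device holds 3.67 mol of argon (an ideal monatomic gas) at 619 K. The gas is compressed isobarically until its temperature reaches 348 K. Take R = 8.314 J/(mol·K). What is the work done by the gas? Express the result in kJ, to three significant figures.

Isobaric: W = P ΔV = nR ΔT.
W = (3.67)(8.314)(348 − 619) = -8269 J.

W ≈ -8.27 kJ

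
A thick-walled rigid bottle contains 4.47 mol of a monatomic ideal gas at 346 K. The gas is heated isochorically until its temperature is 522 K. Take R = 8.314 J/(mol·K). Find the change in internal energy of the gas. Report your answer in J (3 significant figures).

ΔU ≈ 9810 J

Constant volume ⇒ W = 0, so Q = ΔU = nCᵥΔT with Cᵥ = 3R/2 = 12.47 J/(mol·K).
ΔU = (4.47)(12.47)(522 − 346) = 9811 J.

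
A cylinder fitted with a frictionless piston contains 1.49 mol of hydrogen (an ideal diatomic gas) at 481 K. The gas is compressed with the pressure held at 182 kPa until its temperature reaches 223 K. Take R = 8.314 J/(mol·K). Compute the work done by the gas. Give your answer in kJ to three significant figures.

W ≈ -3.20 kJ

Isobaric: W = P ΔV = nR ΔT.
W = (1.49)(8.314)(223 − 481) = -3196 J.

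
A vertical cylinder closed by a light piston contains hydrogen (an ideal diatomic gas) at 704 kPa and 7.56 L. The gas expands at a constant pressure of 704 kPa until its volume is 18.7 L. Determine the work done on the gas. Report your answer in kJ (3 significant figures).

W ≈ -7.84 kJ

Isobaric: W = P ΔV.
W = (704 kPa)(18.7 − 7.56 L) = (704)(11.14) = 7843 J.
Work on gas = −W_by = -7843 J.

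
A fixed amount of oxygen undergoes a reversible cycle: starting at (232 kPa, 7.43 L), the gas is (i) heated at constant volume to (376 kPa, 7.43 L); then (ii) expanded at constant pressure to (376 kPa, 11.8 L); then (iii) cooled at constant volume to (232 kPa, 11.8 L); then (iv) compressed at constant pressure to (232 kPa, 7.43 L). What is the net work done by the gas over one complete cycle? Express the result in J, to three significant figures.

Constant-volume legs do no work.
W(ii) = (376)(11.8 − 7.43) = 1643 J; W(iv) = (232)(7.43 − 11.8) = -1014 J.
W_net = 1643 − 1014 = 629.3 J (the clockwise enclosed area).

W_net ≈ 629 J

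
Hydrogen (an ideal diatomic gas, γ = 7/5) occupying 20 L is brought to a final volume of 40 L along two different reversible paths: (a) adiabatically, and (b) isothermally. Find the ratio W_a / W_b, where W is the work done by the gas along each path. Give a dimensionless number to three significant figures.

W_a / W_b ≈ 0.873

Path (a) adiabatic: W = P₁V₁(1 − (V₁/V₂)^(γ−1))/(γ−1) → W_a/(P₁V₁) = 0.6054.
Path (b) isothermal: W = P₁V₁ ln(V₂/V₁) → W_b/(P₁V₁) = 0.6931.
W_a / W_b = 0.6054 / 0.6931 = 0.8733.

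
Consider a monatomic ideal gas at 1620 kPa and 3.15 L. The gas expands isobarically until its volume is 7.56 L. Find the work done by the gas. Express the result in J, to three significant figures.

W ≈ 7140 J

Isobaric: W = P ΔV.
W = (1620 kPa)(7.56 − 3.15 L) = (1620)(4.41) = 7144 J.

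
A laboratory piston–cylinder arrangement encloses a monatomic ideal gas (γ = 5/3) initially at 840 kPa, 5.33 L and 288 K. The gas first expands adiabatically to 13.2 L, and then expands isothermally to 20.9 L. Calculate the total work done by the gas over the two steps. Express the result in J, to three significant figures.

Step 1 (adiabatic): W = (P₁V₁ − P₂V₂)/(γ−1) = (4477 − 2446)/0.667 = 3047 J.
After step 1: P = 185.3 kPa, V = 13.2 L, T = 157.3 K.
Step 2 (isothermal): W = P₁V₁ ln(V₂/V₁) = (2446) ln(20.9/13.2) = 1124 J.
W_total = 3047 + 1124 = 4171 J.

W_total ≈ 4170 J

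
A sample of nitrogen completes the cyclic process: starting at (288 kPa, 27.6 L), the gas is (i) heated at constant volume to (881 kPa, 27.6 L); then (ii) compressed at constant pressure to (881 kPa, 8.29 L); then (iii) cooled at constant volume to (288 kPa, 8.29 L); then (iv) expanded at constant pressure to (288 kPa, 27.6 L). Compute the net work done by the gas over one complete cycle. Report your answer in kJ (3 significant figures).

Constant-volume legs do no work.
W(ii) = (881)(8.29 − 27.6) = -17012 J; W(iv) = (288)(27.6 − 8.29) = 5561 J.
W_net = -17012 + 5561 = -11451 J (the counter-clockwise enclosed area).

W_net ≈ -11.5 kJ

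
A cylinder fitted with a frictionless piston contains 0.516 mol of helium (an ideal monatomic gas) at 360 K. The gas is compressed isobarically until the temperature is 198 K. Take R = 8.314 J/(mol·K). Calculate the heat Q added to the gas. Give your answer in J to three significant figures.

Q ≈ -1740 J

Isobaric: W = nRΔT = (0.516)(8.314)(-162) = -695 J.
ΔU = nCᵥΔT with Cᵥ = 3R/2: ΔU = (0.516)(12.47)(-162) = -1042 J.
Q = ΔU + W = -1042 − 695 = -1737 J.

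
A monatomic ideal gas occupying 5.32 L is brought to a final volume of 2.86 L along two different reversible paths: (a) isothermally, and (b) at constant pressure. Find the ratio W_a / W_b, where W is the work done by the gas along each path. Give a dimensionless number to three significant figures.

Path (a) isothermal: W = P₁V₁ ln(V₂/V₁) → W_a/(P₁V₁) = -0.6207.
Path (b) isobaric: W = P₁(V₂ − V₁) → W_b/(P₁V₁) = -0.4624.
W_a / W_b = -0.6207 / -0.4624 = 1.342.

W_a / W_b ≈ 1.34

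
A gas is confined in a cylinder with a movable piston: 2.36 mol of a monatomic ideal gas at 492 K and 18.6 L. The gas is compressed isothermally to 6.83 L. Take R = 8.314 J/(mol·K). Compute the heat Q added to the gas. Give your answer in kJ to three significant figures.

Isothermal ⇒ ΔU = 0, so Q = W = nRT ln(V₂/V₁).
Q = (2.36)(8.314)(492) ln(6.83/18.6) = 9654 × -1.002 = -9671 J.

Q ≈ -9.67 kJ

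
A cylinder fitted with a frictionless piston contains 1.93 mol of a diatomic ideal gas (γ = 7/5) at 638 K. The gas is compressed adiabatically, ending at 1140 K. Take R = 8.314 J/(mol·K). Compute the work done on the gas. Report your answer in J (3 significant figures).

W ≈ 20100 J

Adiabatic ⇒ Q = 0, so W_by = −ΔU = nCᵥ(T₁ − T₂).
Cᵥ = 5R/2 = 20.79 J/(mol·K).
W = (1.93)(20.79)(638 − 1140) = -20138 J.
Work on gas = −W_by = 20138 J.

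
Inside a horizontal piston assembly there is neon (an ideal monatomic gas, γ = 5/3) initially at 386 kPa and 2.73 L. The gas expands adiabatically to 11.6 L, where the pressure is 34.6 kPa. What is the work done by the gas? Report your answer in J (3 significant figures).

W ≈ 979 J

Adiabatic: W = (P₁V₁ − P₂V₂)/(γ − 1) with γ = 5/3.
P₁V₁ = 1054 J, P₂V₂ = 401.4 J.
W = (1054 − 401.4) / 0.6667 = 978.6 J.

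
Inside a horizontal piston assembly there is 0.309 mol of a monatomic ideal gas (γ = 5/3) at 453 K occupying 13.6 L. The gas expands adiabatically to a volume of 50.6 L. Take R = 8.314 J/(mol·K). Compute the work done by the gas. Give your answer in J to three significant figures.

Adiabatic: TV^(γ−1) = const with γ = 5/3.
T₂ = T₁ (V₁/V₂)^(γ−1) = 453 × (13.6/50.6)^0.667 = 453 × 0.4165 = 188.7 K.
W_by = nCᵥ(T₁ − T₂) = (0.309)(12.47)(453 − 188.7) = 1019 J.

W ≈ 1020 J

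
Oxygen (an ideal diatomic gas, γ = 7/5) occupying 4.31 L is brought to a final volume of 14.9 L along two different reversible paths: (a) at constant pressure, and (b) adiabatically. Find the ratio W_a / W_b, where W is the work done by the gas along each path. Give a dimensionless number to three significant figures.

Path (a) isobaric: W = P₁(V₂ − V₁) → W_a/(P₁V₁) = 2.457.
Path (b) adiabatic: W = P₁V₁(1 − (V₁/V₂)^(γ−1))/(γ−1) → W_b/(P₁V₁) = 0.9779.
W_a / W_b = 2.457 / 0.9779 = 2.513.

W_a / W_b ≈ 2.51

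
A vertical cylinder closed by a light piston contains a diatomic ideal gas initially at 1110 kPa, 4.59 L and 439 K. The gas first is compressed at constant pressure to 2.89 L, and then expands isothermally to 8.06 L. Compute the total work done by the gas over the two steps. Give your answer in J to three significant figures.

Step 1 (isobaric): W = PΔV = (1110 kPa)(2.89 − 4.59 L) = -1887 J.
After step 1: P = 1110 kPa, V = 2.89 L, T = 276.4 K.
Step 2 (isothermal): W = P₁V₁ ln(V₂/V₁) = (3208) ln(8.06/2.89) = 3290 J.
W_total = -1887 + 3290 = 1403 J.

W_total ≈ 1400 J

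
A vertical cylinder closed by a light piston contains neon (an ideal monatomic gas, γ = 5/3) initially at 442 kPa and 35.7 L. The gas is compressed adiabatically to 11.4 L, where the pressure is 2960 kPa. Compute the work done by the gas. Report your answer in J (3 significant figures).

Adiabatic: W = (P₁V₁ − P₂V₂)/(γ − 1) with γ = 5/3.
P₁V₁ = 15779 J, P₂V₂ = 33744 J.
W = (15779 − 33744) / 0.6667 = -26947 J.

W ≈ -26900 J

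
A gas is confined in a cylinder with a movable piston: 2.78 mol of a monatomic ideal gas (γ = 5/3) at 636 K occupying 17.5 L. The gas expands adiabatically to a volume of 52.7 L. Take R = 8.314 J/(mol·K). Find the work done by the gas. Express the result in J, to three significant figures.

Adiabatic: TV^(γ−1) = const with γ = 5/3.
T₂ = T₁ (V₁/V₂)^(γ−1) = 636 × (17.5/52.7)^0.667 = 636 × 0.4795 = 305 K.
W_by = nCᵥ(T₁ − T₂) = (2.78)(12.47)(636 − 305) = 11476 J.

W ≈ 11500 J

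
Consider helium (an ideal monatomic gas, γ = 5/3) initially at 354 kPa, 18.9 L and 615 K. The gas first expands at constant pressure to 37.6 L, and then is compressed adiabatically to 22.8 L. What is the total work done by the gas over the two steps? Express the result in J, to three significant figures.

Step 1 (isobaric): W = PΔV = (354 kPa)(37.6 − 18.9 L) = 6620 J.
After step 1: P = 354 kPa, V = 37.6 L, T = 1223 K.
Step 2 (adiabatic): W = (P₁V₁ − P₂V₂)/(γ−1) = (13310 − 18579)/0.667 = -7903 J.
W_total = 6620 − 7903 = -1283 J.

W_total ≈ -1280 J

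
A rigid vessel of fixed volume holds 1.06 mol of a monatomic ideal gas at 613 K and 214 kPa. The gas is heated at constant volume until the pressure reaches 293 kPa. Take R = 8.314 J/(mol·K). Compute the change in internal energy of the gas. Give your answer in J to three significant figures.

Constant volume ⇒ W = 0, so Q = ΔU = nCᵥΔT with Cᵥ = 3R/2 = 12.47 J/(mol·K).
At constant V, T₂/T₁ = P₂/P₁ ⇒ ΔT = T₁(P₂/P₁ − 1) = 613·(293/214 − 1) = 226.3 K.
ΔU = (1.06)(12.47)(226.3) = 2991 J.

ΔU ≈ 2990 J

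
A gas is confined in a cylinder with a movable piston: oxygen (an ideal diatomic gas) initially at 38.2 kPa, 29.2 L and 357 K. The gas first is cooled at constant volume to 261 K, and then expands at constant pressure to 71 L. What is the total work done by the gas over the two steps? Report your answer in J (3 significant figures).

W_total ≈ 1170 J

Step 1 (isochoric): W = 0 (constant volume).
After step 1: P = 27.93 kPa (V unchanged).
Step 2 (isobaric): W = PΔV = (27.93 kPa)(71 − 29.2 L) = 1167 J.
W_total = 0 + 1167 = 1167 J.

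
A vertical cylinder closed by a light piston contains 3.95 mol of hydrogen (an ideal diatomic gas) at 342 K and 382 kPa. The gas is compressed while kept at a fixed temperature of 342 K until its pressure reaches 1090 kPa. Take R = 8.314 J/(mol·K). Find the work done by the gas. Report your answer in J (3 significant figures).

W ≈ -11800 J

Isothermal process: W = nRT ln(V₂/V₁) = nRT ln(P₁/P₂).
W = (3.95)(8.314)(342) × ln(382/1090)
  = 11231 × ln(0.3505) = 11231 × -1.049
W_by_gas = -11776 J.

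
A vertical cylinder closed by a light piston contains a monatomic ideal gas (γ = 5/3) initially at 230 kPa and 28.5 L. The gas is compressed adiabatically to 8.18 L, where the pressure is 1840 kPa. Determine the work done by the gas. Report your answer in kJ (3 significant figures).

W ≈ -12.7 kJ

Adiabatic: W = (P₁V₁ − P₂V₂)/(γ − 1) with γ = 5/3.
P₁V₁ = 6555 J, P₂V₂ = 15051 J.
W = (6555 − 15051) / 0.6667 = -12744 J.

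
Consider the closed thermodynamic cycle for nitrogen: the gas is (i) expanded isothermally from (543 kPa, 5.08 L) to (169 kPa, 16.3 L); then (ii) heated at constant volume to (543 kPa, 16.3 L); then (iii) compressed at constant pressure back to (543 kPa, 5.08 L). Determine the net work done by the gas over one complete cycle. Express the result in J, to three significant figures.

Leg (i): W = PᵢVᵢ ln(V_f/Vᵢ) = (2758) ln(16.3/5.08) = 3216 J.
Leg (ii): W = 0.
Leg (iii): W = PΔV = (543)(5.08 − 16.3) = -6092 J.
W_net = 3216 − 6092 = -2877 J.

W_net ≈ -2880 J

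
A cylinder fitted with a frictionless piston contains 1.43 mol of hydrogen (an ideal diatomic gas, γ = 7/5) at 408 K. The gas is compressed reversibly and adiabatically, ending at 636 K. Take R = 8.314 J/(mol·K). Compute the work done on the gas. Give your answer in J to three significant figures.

W ≈ 6780 J

Adiabatic ⇒ Q = 0, so W_by = −ΔU = nCᵥ(T₁ − T₂).
Cᵥ = 5R/2 = 20.79 J/(mol·K).
W = (1.43)(20.79)(408 − 636) = -6777 J.
Work on gas = −W_by = 6777 J.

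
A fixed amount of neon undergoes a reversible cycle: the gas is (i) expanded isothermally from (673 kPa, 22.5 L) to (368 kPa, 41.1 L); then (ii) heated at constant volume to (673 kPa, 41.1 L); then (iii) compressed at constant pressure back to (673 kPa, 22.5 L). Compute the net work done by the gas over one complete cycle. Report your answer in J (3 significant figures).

W_net ≈ -3390 J

Leg (i): W = PᵢVᵢ ln(V_f/Vᵢ) = (15142) ln(41.1/22.5) = 9123 J.
Leg (ii): W = 0.
Leg (iii): W = PΔV = (673)(22.5 − 41.1) = -12518 J.
W_net = 9123 − 12518 = -3395 J.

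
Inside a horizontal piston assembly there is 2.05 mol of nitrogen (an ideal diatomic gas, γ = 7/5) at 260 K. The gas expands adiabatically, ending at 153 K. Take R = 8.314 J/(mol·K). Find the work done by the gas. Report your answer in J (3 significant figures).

W ≈ 4560 J

Adiabatic ⇒ Q = 0, so W_by = −ΔU = nCᵥ(T₁ − T₂).
Cᵥ = 5R/2 = 20.79 J/(mol·K).
W = (2.05)(20.79)(260 − 153) = 4559 J.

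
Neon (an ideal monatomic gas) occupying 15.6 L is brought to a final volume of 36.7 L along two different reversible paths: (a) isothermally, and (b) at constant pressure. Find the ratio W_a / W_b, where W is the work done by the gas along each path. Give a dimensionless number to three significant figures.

Path (a) isothermal: W = P₁V₁ ln(V₂/V₁) → W_a/(P₁V₁) = 0.8555.
Path (b) isobaric: W = P₁(V₂ − V₁) → W_b/(P₁V₁) = 1.353.
W_a / W_b = 0.8555 / 1.353 = 0.6325.

W_a / W_b ≈ 0.633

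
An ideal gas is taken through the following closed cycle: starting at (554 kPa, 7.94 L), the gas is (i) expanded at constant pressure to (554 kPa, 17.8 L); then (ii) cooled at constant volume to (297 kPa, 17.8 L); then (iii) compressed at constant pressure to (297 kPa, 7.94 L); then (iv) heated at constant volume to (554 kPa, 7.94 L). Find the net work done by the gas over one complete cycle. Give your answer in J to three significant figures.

Constant-volume legs do no work.
W(i) = (554)(17.8 − 7.94) = 5462 J; W(iii) = (297)(7.94 − 17.8) = -2928 J.
W_net = 5462 − 2928 = 2534 J (the clockwise enclosed area).

W_net ≈ 2530 J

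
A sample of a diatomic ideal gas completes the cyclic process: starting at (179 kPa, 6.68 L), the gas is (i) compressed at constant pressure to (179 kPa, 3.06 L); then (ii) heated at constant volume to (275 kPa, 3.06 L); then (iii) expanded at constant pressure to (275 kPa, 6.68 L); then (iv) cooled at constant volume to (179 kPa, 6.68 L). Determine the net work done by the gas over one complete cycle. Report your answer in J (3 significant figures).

W_net ≈ 348 J

Constant-volume legs do no work.
W(i) = (179)(3.06 − 6.68) = -648 J; W(iii) = (275)(6.68 − 3.06) = 995.5 J.
W_net = -648 + 995.5 = 347.5 J (the clockwise enclosed area).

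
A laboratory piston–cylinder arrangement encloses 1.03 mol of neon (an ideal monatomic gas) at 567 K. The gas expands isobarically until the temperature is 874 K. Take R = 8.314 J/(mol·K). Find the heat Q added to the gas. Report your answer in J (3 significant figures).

Q ≈ 6570 J

Isobaric: W = nRΔT = (1.03)(8.314)(307) = 2629 J.
ΔU = nCᵥΔT with Cᵥ = 3R/2: ΔU = (1.03)(12.47)(307) = 3943 J.
Q = ΔU + W = 3943 + 2629 = 6572 J.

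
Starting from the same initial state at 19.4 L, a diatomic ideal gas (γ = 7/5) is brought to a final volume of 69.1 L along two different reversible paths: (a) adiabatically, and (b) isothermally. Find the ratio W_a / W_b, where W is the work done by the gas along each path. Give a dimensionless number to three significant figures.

W_a / W_b ≈ 0.784

Path (a) adiabatic: W = P₁V₁(1 − (V₁/V₂)^(γ−1))/(γ−1) → W_a/(P₁V₁) = 0.9959.
Path (b) isothermal: W = P₁V₁ ln(V₂/V₁) → W_b/(P₁V₁) = 1.27.
W_a / W_b = 0.9959 / 1.27 = 0.784.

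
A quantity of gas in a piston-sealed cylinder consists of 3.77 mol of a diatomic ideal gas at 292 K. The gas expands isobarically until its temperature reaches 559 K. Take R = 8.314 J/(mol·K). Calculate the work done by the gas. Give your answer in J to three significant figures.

W ≈ 8370 J

Isobaric: W = P ΔV = nR ΔT.
W = (3.77)(8.314)(559 − 292) = 8369 J.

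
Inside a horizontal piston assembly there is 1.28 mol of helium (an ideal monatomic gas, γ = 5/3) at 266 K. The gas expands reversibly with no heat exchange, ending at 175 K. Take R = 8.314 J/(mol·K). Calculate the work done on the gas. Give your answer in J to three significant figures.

Adiabatic ⇒ Q = 0, so W_by = −ΔU = nCᵥ(T₁ − T₂).
Cᵥ = 3R/2 = 12.47 J/(mol·K).
W = (1.28)(12.47)(266 − 175) = 1453 J.
Work on gas = −W_by = -1453 J.

W ≈ -1450 J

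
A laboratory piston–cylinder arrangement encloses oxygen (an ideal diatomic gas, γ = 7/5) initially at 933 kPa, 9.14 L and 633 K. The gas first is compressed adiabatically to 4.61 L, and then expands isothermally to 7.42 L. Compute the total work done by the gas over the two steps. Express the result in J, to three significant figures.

W_total ≈ -1380 J

Step 1 (adiabatic): W = (P₁V₁ − P₂V₂)/(γ−1) = (8528 − 11213)/0.4 = -6714 J.
After step 1: P = 2432 kPa, V = 4.61 L, T = 832.3 K.
Step 2 (isothermal): W = P₁V₁ ln(V₂/V₁) = (11213) ln(7.42/4.61) = 5337 J.
W_total = -6714 + 5337 = -1377 J.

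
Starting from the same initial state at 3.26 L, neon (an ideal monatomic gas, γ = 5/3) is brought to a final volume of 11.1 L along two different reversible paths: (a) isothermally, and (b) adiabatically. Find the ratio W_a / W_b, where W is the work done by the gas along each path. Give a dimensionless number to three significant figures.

W_a / W_b ≈ 1.46

Path (a) isothermal: W = P₁V₁ ln(V₂/V₁) → W_a/(P₁V₁) = 1.225.
Path (b) adiabatic: W = P₁V₁(1 − (V₁/V₂)^(γ−1))/(γ−1) → W_b/(P₁V₁) = 0.8372.
W_a / W_b = 1.225 / 0.8372 = 1.463.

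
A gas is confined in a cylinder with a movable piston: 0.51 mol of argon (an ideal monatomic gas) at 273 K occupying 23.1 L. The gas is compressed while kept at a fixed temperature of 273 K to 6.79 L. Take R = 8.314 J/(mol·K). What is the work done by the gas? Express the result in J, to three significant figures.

Isothermal: W = nRT ln(V₂/V₁).
W = (0.51)(8.314)(273) × ln(6.79/23.1)
  = 1158 × -1.224
W_by_gas = -1417 J.

W ≈ -1420 J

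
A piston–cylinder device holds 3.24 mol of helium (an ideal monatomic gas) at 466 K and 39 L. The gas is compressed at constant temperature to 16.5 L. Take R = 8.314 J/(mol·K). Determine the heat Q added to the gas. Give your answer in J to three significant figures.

Q ≈ -10800 J

Isothermal ⇒ ΔU = 0, so Q = W = nRT ln(V₂/V₁).
Q = (3.24)(8.314)(466) ln(16.5/39) = 12553 × -0.8602 = -10798 J.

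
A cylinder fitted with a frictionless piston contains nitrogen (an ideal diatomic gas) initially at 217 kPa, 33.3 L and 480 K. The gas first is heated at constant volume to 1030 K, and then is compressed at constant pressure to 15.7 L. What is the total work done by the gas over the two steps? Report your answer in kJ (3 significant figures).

Step 1 (isochoric): W = 0 (constant volume).
After step 1: P = 465.6 kPa (V unchanged).
Step 2 (isobaric): W = PΔV = (465.6 kPa)(15.7 − 33.3 L) = -8195 J.
W_total = 0 − 8195 = -8195 J.

W_total ≈ -8.20 kJ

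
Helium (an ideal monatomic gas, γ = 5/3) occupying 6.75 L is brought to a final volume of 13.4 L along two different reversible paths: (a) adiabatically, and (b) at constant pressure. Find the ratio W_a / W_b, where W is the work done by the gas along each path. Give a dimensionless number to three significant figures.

W_a / W_b ≈ 0.559

Path (a) adiabatic: W = P₁V₁(1 − (V₁/V₂)^(γ−1))/(γ−1) → W_a/(P₁V₁) = 0.5504.
Path (b) isobaric: W = P₁(V₂ − V₁) → W_b/(P₁V₁) = 0.9852.
W_a / W_b = 0.5504 / 0.9852 = 0.5586.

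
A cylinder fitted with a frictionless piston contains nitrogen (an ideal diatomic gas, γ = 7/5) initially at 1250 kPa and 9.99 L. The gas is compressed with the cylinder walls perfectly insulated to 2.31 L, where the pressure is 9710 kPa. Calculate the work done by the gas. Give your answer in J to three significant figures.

Adiabatic: W = (P₁V₁ − P₂V₂)/(γ − 1) with γ = 7/5.
P₁V₁ = 12488 J, P₂V₂ = 22430 J.
W = (12488 − 22430) / 0.4 = -24857 J.

W ≈ -24900 J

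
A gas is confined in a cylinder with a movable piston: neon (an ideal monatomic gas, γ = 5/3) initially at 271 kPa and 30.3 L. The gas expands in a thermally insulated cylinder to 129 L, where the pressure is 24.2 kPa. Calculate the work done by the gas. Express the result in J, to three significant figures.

W ≈ 7630 J

Adiabatic: W = (P₁V₁ − P₂V₂)/(γ − 1) with γ = 5/3.
P₁V₁ = 8211 J, P₂V₂ = 3122 J.
W = (8211 − 3122) / 0.6667 = 7634 J.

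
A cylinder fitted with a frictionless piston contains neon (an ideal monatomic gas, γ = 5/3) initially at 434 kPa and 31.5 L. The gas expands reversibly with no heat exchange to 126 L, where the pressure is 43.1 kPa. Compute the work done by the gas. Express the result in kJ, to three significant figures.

W ≈ 12.4 kJ

Adiabatic: W = (P₁V₁ − P₂V₂)/(γ − 1) with γ = 5/3.
P₁V₁ = 13671 J, P₂V₂ = 5431 J.
W = (13671 − 5431) / 0.6667 = 12361 J.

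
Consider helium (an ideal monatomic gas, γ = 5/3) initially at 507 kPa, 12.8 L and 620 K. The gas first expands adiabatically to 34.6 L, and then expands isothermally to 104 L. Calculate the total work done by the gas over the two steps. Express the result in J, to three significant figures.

Step 1 (adiabatic): W = (P₁V₁ − P₂V₂)/(γ−1) = (6490 − 3344)/0.667 = 4718 J.
After step 1: P = 96.66 kPa, V = 34.6 L, T = 319.5 K.
Step 2 (isothermal): W = P₁V₁ ln(V₂/V₁) = (3344) ln(104/34.6) = 3681 J.
W_total = 4718 + 3681 = 8398 J.

W_total ≈ 8400 J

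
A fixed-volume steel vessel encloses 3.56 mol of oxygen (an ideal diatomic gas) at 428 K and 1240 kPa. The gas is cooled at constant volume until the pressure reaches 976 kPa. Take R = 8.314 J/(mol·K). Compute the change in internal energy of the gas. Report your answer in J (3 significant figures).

ΔU ≈ -6740 J

Constant volume ⇒ W = 0, so Q = ΔU = nCᵥΔT with Cᵥ = 5R/2 = 20.79 J/(mol·K).
At constant V, T₂/T₁ = P₂/P₁ ⇒ ΔT = T₁(P₂/P₁ − 1) = 428·(976/1240 − 1) = -91.12 K.
ΔU = (3.56)(20.79)(-91.12) = -6743 J.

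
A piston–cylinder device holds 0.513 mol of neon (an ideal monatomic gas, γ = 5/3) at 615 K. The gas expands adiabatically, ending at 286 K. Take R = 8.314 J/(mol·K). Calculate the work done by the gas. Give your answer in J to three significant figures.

Adiabatic ⇒ Q = 0, so W_by = −ΔU = nCᵥ(T₁ − T₂).
Cᵥ = 3R/2 = 12.47 J/(mol·K).
W = (0.513)(12.47)(615 − 286) = 2105 J.

W ≈ 2100 J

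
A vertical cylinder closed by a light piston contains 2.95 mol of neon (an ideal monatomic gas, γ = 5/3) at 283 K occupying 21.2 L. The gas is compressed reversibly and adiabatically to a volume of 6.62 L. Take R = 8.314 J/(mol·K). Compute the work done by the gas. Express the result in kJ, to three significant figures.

Adiabatic: TV^(γ−1) = const with γ = 5/3.
T₂ = T₁ (V₁/V₂)^(γ−1) = 283 × (21.2/6.62)^0.667 = 283 × 2.173 = 614.9 K.
W_by = nCᵥ(T₁ − T₂) = (2.95)(12.47)(283 − 614.9) = -12209 J.

W ≈ -12.2 kJ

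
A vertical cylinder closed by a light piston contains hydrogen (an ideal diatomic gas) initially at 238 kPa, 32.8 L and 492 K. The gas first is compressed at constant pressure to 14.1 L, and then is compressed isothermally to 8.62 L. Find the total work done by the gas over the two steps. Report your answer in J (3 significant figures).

Step 1 (isobaric): W = PΔV = (238 kPa)(14.1 − 32.8 L) = -4451 J.
After step 1: P = 238 kPa, V = 14.1 L, T = 211.5 K.
Step 2 (isothermal): W = P₁V₁ ln(V₂/V₁) = (3356) ln(8.62/14.1) = -1651 J.
W_total = -4451 − 1651 = -6102 J.

W_total ≈ -6100 J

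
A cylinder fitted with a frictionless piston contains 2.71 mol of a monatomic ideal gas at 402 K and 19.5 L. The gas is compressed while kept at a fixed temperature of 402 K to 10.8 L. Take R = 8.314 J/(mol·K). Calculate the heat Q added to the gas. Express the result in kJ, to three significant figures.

Isothermal ⇒ ΔU = 0, so Q = W = nRT ln(V₂/V₁).
Q = (2.71)(8.314)(402) ln(10.8/19.5) = 9057 × -0.5909 = -5352 J.

Q ≈ -5.35 kJ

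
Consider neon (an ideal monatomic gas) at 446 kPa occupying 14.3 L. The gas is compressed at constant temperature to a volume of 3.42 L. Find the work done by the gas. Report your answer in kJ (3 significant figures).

W ≈ -9.12 kJ

Isothermal: W = nRT ln(V₂/V₁) = P₁V₁ ln(V₂/V₁).
P₁V₁ = (446 kPa)(14.3 L) = 6378 J.
W = 6378 × ln(3.42/14.3) = 6378 × -1.431
W_by_gas = -9124 J.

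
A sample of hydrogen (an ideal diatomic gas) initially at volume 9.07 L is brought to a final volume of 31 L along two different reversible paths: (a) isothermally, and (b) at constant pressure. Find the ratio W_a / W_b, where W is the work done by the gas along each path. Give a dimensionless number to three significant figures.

Path (a) isothermal: W = P₁V₁ ln(V₂/V₁) → W_a/(P₁V₁) = 1.229.
Path (b) isobaric: W = P₁(V₂ − V₁) → W_b/(P₁V₁) = 2.418.
W_a / W_b = 1.229 / 2.418 = 0.5083.

W_a / W_b ≈ 0.508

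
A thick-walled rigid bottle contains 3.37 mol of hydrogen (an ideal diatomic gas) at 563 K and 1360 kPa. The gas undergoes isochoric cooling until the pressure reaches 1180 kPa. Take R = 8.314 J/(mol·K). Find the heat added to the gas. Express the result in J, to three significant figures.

Q ≈ -5220 J

Constant volume ⇒ W = 0, so Q = ΔU = nCᵥΔT with Cᵥ = 5R/2 = 20.79 J/(mol·K).
At constant V, T₂/T₁ = P₂/P₁ ⇒ ΔT = T₁(P₂/P₁ − 1) = 563·(1180/1360 − 1) = -74.51 K.
ΔU = (3.37)(20.79)(-74.51) = -5219 J.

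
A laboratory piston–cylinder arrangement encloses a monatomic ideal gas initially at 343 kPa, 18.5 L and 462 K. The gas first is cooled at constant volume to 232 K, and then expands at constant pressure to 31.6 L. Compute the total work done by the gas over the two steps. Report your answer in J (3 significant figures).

W_total ≈ 2260 J

Step 1 (isochoric): W = 0 (constant volume).
After step 1: P = 172.2 kPa (V unchanged).
Step 2 (isobaric): W = PΔV = (172.2 kPa)(31.6 − 18.5 L) = 2256 J.
W_total = 0 + 2256 = 2256 J.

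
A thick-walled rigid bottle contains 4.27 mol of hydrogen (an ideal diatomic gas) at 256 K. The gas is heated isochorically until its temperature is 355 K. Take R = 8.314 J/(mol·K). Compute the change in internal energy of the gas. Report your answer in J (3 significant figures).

Constant volume ⇒ W = 0, so Q = ΔU = nCᵥΔT with Cᵥ = 5R/2 = 20.79 J/(mol·K).
ΔU = (4.27)(20.79)(355 − 256) = 8786 J.

ΔU ≈ 8790 J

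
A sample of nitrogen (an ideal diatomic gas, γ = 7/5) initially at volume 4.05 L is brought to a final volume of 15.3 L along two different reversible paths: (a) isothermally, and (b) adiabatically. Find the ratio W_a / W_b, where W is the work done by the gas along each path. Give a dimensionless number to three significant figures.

Path (a) isothermal: W = P₁V₁ ln(V₂/V₁) → W_a/(P₁V₁) = 1.329.
Path (b) adiabatic: W = P₁V₁(1 − (V₁/V₂)^(γ−1))/(γ−1) → W_b/(P₁V₁) = 1.031.
W_a / W_b = 1.329 / 1.031 = 1.289.

W_a / W_b ≈ 1.29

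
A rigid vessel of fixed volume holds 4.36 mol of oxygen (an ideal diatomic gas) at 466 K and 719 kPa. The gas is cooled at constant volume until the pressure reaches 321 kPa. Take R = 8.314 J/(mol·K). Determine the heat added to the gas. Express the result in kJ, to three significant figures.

Constant volume ⇒ W = 0, so Q = ΔU = nCᵥΔT with Cᵥ = 5R/2 = 20.79 J/(mol·K).
At constant V, T₂/T₁ = P₂/P₁ ⇒ ΔT = T₁(P₂/P₁ − 1) = 466·(321/719 − 1) = -258 K.
ΔU = (4.36)(20.79)(-258) = -23376 J.

Q ≈ -23.4 kJ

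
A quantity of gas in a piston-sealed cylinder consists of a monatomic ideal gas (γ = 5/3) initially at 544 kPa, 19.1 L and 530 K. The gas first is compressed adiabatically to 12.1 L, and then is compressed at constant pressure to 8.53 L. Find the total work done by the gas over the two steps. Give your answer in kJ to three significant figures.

W_total ≈ -9.70 kJ

Step 1 (adiabatic): W = (P₁V₁ − P₂V₂)/(γ−1) = (10390 − 14086)/0.667 = -5544 J.
After step 1: P = 1164 kPa, V = 12.1 L, T = 718.5 K.
Step 2 (isobaric): W = PΔV = (1164 kPa)(8.53 − 12.1 L) = -4156 J.
W_total = -5544 − 4156 = -9700 J.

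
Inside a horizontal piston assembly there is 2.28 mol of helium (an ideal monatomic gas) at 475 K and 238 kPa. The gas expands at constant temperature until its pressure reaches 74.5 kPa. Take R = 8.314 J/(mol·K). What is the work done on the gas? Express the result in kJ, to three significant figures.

W ≈ -10.5 kJ

Isothermal process: W = nRT ln(V₂/V₁) = nRT ln(P₁/P₂).
W = (2.28)(8.314)(475) × ln(238/74.5)
  = 9004 × ln(3.195) = 9004 × 1.161
W_by_gas = 10458 J; work on gas = −W_by = -10458 J.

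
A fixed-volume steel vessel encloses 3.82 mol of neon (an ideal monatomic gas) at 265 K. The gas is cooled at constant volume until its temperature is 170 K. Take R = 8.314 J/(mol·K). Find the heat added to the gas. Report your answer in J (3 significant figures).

Constant volume ⇒ W = 0, so Q = ΔU = nCᵥΔT with Cᵥ = 3R/2 = 12.47 J/(mol·K).
ΔU = (3.82)(12.47)(170 − 265) = -4526 J.

Q ≈ -4530 J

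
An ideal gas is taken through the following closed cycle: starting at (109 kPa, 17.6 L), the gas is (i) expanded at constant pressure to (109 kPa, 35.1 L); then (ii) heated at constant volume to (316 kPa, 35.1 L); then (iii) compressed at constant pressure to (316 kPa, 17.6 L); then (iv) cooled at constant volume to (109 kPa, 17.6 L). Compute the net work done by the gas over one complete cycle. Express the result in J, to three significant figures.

Constant-volume legs do no work.
W(i) = (109)(35.1 − 17.6) = 1908 J; W(iii) = (316)(17.6 − 35.1) = -5530 J.
W_net = 1908 − 5530 = -3622 J (the counter-clockwise enclosed area).

W_net ≈ -3620 J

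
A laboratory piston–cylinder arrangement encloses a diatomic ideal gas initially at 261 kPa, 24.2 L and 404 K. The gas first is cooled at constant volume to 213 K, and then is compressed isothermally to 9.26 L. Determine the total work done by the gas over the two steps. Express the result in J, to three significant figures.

Step 1 (isochoric): W = 0 (constant volume).
After step 1: P = 137.6 kPa (V unchanged).
Step 2 (isothermal): W = P₁V₁ ln(V₂/V₁) = (3330) ln(9.26/24.2) = -3199 J.
W_total = 0 − 3199 = -3199 J.

W_total ≈ -3200 J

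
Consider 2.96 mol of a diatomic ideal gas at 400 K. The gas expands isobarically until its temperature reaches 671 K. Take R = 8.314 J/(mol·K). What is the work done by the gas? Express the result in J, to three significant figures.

W ≈ 6670 J

Isobaric: W = P ΔV = nR ΔT.
W = (2.96)(8.314)(671 − 400) = 6669 J.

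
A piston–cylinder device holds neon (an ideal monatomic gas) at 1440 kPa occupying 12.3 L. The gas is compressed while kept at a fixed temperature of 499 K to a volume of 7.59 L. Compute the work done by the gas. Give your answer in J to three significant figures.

W ≈ -8550 J

Isothermal: W = nRT ln(V₂/V₁) = P₁V₁ ln(V₂/V₁).
P₁V₁ = (1440 kPa)(12.3 L) = 17712 J.
W = 17712 × ln(7.59/12.3) = 17712 × -0.4828
W_by_gas = -8551 J.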